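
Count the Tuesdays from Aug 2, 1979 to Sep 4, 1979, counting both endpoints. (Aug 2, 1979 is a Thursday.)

Aug 2, 1979 is a Thursday; the first Tuesday on or after it is Aug 7, 1979 (5 days later).
From Aug 7, 1979 to Sep 4, 1979: 24 + 4 = 28 days (rest of Aug, Sep).
28 ÷ 7 = 4 full weeks with remainder 0, so 4 more Tuesdays after the first → 5.

5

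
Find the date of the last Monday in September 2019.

2019-09-30

September 2019 begins on a Sunday, so the first Monday is September 2 (1 day later).
September 2019 has 30 days. Adding weeks: 2, 9, 16, 23, 30 — the last one ≤ 30 is the 30th.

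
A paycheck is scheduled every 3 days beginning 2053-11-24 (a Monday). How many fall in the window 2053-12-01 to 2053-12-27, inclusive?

9

Occurrences land 3·i days after 2053-11-24 for i = 0, 1, 2, …
2053-12-01 is 7 days after the start; 7 ÷ 3 = 2 remainder 1; since the remainder is 1, round up to i = 3. First occurrence in the window: #4 on 2053-12-03 (3×3 = 9 days in).
2053-12-27 is 33 days after the start; 33 ÷ 3 = 11 remainder 0. Last occurrence in the window: #12 on 2053-12-27.
Occurrences #4 through #12: 9 in total.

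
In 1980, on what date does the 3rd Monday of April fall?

April 1980 begins on a Tuesday, so the first Monday is April 7 (6 days later).
The 3rd Monday is 2 weeks later: 7 + 14 = 21.

1980-04-21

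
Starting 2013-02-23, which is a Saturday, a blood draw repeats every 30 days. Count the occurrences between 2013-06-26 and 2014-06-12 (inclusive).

11

Occurrences land 30·i days after 2013-02-23 for i = 0, 1, 2, …
2013-06-26 is 123 days after the start; 123 ÷ 30 = 4 remainder 3; since the remainder is 3, round up to i = 5. First occurrence in the window: #6 on 2013-07-23 (5×30 = 150 days in).
2014-06-12 is 474 days after the start; 474 ÷ 30 = 15 remainder 24. Last occurrence in the window: #16 on 2014-05-19.
Occurrences #6 through #16: 11 in total.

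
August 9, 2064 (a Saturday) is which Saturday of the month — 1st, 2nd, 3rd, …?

2nd

Day 9 falls in week ⌈9/7⌉ of the month.
Days 1–7 hold the 1st Saturday, 8–14 the 2nd, 15–21 the 3rd, 22–28 the 4th, 29–31 the 5th.
9 is in the range for the 2nd.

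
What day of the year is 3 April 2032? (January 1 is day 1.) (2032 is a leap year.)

94

Days in months before April: 31 + 29 + 31 = 91.
Plus 3 days into April → day 94.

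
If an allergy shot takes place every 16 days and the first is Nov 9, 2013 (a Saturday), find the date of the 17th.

Jul 23, 2014

The 17th occurrence is 16 intervals after the first: 16 × 16 = 256 days after Nov 9, 2013.
Nov has 30 days — 21 days to the end of Nov leaves 235.
Dec has 31 days (204 left).
Jan has 31 days (173 left).
Feb has 28 days (145 left).
Mar has 31 days (114 left).
Apr has 30 days (84 left).
May has 31 days (53 left).
Jun has 30 days (23 left).
23 days into Jul → Jul 23, 2014.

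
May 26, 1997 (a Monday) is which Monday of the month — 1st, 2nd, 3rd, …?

4th

Day 26 falls in week ⌈26/7⌉ of the month.
Days 1–7 hold the 1st Monday, 8–14 the 2nd, 15–21 the 3rd, 22–28 the 4th, 29–31 the 5th.
26 is in the range for the 4th.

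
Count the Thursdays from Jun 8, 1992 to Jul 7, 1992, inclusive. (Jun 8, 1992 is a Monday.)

Jun 8, 1992 is a Monday; the first Thursday on or after it is Jun 11, 1992 (3 days later).
From Jun 11, 1992 to Jul 7, 1992: 19 + 7 = 26 days (rest of Jun, Jul).
26 ÷ 7 = 3 full weeks with remainder 5, so 3 more Thursdays after the first → 4.

4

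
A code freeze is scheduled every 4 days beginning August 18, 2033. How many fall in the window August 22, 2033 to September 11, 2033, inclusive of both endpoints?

Occurrences land 4·i days after August 18, 2033 for i = 0, 1, 2, …
August 22, 2033 is 4 days after the start; 4 ÷ 4 = 1 remainder 0. First occurrence in the window: #2 on August 22, 2033 (1×4 = 4 days in).
September 11, 2033 is 24 days after the start; 24 ÷ 4 = 6 remainder 0. Last occurrence in the window: #7 on September 11, 2033.
Occurrences #2 through #7: 6 in total.

6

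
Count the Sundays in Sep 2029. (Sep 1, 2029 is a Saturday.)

Sep 1, 2029 is a Saturday; the first Sunday on or after it is Sep 2, 2029 (1 day later).
From Sep 2, 2029 to Sep 30, 2029 is 30 − 2 = 28 days.
28 ÷ 7 = 4 full weeks with remainder 0, so 4 more Sundays after the first → 5.

5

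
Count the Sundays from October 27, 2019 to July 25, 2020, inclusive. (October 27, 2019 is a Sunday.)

39

October 27, 2019 is a Sunday; the first Sunday on or after it is October 27, 2019.
From October 27, 2019 to July 25, 2020: 4 + 30 + 31 + 31 + 29 + 31 + 30 + 31 + 30 + 25 = 272 days (rest of October, November, December, January, February, March, April, May, June, July).
272 ÷ 7 = 38 full weeks with remainder 6, so 38 more Sundays after the first → 39.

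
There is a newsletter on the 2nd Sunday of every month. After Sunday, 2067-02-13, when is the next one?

2067-03-13

February 2067 starts on a Tuesday; its first Sunday is the 6th, so the 2nd Sunday is the 13th — 2067-02-13.
That is not after 2067-02-13, so look at March 2067.
March 2067 starts on a Tuesday; its first Sunday is the 6th, so the 2nd Sunday is the 13th — 2067-03-13.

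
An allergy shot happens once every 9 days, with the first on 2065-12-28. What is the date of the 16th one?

2066-05-12

The 16th occurrence is 15 intervals after the first: 15 × 9 = 135 days after 2065-12-28.
December has 31 days — 3 days to the end of December leaves 132.
January has 31 days (101 left).
February has 28 days (73 left).
March has 31 days (42 left).
April has 30 days (12 left).
12 days into May → 2066-05-12.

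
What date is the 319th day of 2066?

January has 31 days (319 − 31 = 288 remain).
February has 28 days (288 − 28 = 260 remain).
March has 31 days (260 − 31 = 229 remain).
April has 30 days (229 − 30 = 199 remain).
May has 31 days (199 − 31 = 168 remain).
June has 30 days (168 − 30 = 138 remain).
July has 31 days (138 − 31 = 107 remain).
August has 31 days (107 − 31 = 76 remain).
September has 30 days (76 − 30 = 46 remain).
October has 31 days (46 − 31 = 15 remain).
15 into November → November 15.

November 15, 2066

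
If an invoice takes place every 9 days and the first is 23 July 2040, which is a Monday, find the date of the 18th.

The 18th occurrence is 17 intervals after the first: 17 × 9 = 153 days after 23 July 2040.
July has 31 days — 8 days to the end of July leaves 145.
August has 31 days (114 left).
September has 30 days (84 left).
October has 31 days (53 left).
November has 30 days (23 left).
23 days into December → 23 December 2040.

23 December 2040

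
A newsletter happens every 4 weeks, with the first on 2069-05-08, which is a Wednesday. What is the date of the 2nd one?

2069-06-05

The 2nd occurrence is 1 interval after the first: 1 × 28 = 28 days after 2069-05-08.
May has 31 days — 23 days to the end of May leaves 5.
5 days into June → 2069-06-05.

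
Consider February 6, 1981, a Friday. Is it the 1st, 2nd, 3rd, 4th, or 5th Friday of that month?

1st

Day 6 falls in week ⌈6/7⌉ of the month.
Days 1–7 hold the 1st Friday, 8–14 the 2nd, 15–21 the 3rd, 22–28 the 4th, 29–31 the 5th.
6 is in the range for the 1st.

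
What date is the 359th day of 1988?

January has 31 days (359 − 31 = 328 remain).
February has 29 days (328 − 29 = 299 remain).
March has 31 days (299 − 31 = 268 remain).
April has 30 days (268 − 30 = 238 remain).
May has 31 days (238 − 31 = 207 remain).
June has 30 days (207 − 30 = 177 remain).
July has 31 days (177 − 31 = 146 remain).
August has 31 days (146 − 31 = 115 remain).
September has 30 days (115 − 30 = 85 remain).
October has 31 days (85 − 31 = 54 remain).
November has 30 days (54 − 30 = 24 remain).
24 into December → December 24.

24 December 1988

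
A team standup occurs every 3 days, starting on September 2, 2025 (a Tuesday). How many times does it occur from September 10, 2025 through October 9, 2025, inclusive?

10

Occurrences land 3·i days after September 2, 2025 for i = 0, 1, 2, …
September 10, 2025 is 8 days after the start; 8 ÷ 3 = 2 remainder 2; since the remainder is 2, round up to i = 3. First occurrence in the window: #4 on September 11, 2025 (3×3 = 9 days in).
October 9, 2025 is 37 days after the start; 37 ÷ 3 = 12 remainder 1. Last occurrence in the window: #13 on October 8, 2025.
Occurrences #4 through #13: 10 in total.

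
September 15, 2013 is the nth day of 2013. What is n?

Days in months before September: 31 + 28 + 31 + 30 + 31 + 30 + 31 + 31 = 243.
Plus 15 days into September → day 258.

258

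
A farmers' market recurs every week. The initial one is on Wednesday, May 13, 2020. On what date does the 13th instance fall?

Aug 5, 2020

The 13th occurrence is 12 intervals after the first: 12 × 7 = 84 days after May 13, 2020.
May has 31 days — 18 days to the end of May leaves 66.
Jun has 30 days (36 left).
Jul has 31 days (5 left).
5 days into Aug → Aug 5, 2020.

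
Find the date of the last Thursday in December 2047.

26 December 2047

December 2047 begins on a Sunday, so the first Thursday is December 5 (4 days later).
December 2047 has 31 days. Adding weeks: 5, 12, 19, 26 — the last one ≤ 31 is the 26th.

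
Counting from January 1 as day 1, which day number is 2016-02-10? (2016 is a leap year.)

Days in months before February: 31 = 31.
Plus 10 days into February → day 41.

41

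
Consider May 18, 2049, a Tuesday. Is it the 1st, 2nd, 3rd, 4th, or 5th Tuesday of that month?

Day 18 falls in week ⌈18/7⌉ of the month.
Days 1–7 hold the 1st Tuesday, 8–14 the 2nd, 15–21 the 3rd, 22–28 the 4th, 29–31 the 5th.
18 is in the range for the 3rd.

3rd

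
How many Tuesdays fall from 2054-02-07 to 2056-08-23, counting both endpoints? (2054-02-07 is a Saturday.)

2054-02-07 is a Saturday; the first Tuesday on or after it is 2054-02-10 (3 days later).
From 2054-02-10 to 2056-08-23: 324 + 365 + 236 = 925 days (rest of 2054, 2055, to 2056-08-23 in 2056).
925 ÷ 7 = 132 full weeks with remainder 1, so 132 more Tuesdays after the first → 133.

133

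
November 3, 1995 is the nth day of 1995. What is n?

307

Days in months before November: 31 + 28 + 31 + 30 + 31 + 30 + 31 + 31 + 30 + 31 = 304.
Plus 3 days into November → day 307.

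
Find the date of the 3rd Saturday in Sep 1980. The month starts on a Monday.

Sep 1980 begins on a Monday, so the first Saturday is Sep 6 (5 days later).
The 3rd Saturday is 2 weeks later: 6 + 14 = 20.

Sep 20, 1980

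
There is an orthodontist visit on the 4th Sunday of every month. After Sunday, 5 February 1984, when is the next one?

February 1984 starts on a Wednesday; its first Sunday is the 5th, so the 4th Sunday is the 26th — 26 February 1984.
26 February 1984 is after 5 February 1984, so that is the next one.

26 February 1984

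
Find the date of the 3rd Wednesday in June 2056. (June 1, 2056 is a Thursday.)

June 2056 begins on a Thursday, so the first Wednesday is June 7 (6 days later).
The 3rd Wednesday is 2 weeks later: 7 + 14 = 21.

2056-06-21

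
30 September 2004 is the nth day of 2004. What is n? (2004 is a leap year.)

Days in months before September: 31 + 29 + 31 + 30 + 31 + 30 + 31 + 31 = 244.
Plus 30 days into September → day 274.

274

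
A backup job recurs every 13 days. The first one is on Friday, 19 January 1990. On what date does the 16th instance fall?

The 16th occurrence is 15 intervals after the first: 15 × 13 = 195 days after 19 January 1990.
January has 31 days — 12 days to the end of January leaves 183.
February has 28 days (155 left).
March has 31 days (124 left).
April has 30 days (94 left).
May has 31 days (63 left).
June has 30 days (33 left).
July has 31 days (2 left).
2 days into August → 2 August 1990.

2 August 1990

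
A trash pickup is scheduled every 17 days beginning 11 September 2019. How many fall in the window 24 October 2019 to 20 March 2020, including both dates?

Occurrences land 17·i days after 11 September 2019 for i = 0, 1, 2, …
24 October 2019 is 43 days after the start; 43 ÷ 17 = 2 remainder 9; since the remainder is 9, round up to i = 3. First occurrence in the window: #4 on 1 November 2019 (3×17 = 51 days in).
20 March 2020 is 191 days after the start; 191 ÷ 17 = 11 remainder 4. Last occurrence in the window: #12 on 16 March 2020.
Occurrences #4 through #12: 9 in total.

9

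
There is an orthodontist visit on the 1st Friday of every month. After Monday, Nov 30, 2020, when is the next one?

Nov 2020 starts on a Sunday, so its 1st Friday is Nov 6, 2020 (5 days in).
That is not after Nov 30, 2020, so look at Dec 2020.
Dec 2020 starts on a Tuesday, so its 1st Friday is Dec 4, 2020 (3 days in).

Dec 4, 2020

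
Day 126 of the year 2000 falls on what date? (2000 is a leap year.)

May 5, 2000

January has 31 days (126 − 31 = 95 remain).
February has 29 days (95 − 29 = 66 remain).
March has 31 days (66 − 31 = 35 remain).
April has 30 days (35 − 30 = 5 remain).
5 into May → May 5.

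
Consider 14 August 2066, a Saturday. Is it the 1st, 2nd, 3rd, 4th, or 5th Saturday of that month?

2nd

Day 14 falls in week ⌈14/7⌉ of the month.
Days 1–7 hold the 1st Saturday, 8–14 the 2nd, 15–21 the 3rd, 22–28 the 4th, 29–31 the 5th.
14 is in the range for the 2nd.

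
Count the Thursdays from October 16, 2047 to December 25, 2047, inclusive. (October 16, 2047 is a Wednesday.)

October 16, 2047 is a Wednesday; the first Thursday on or after it is October 17, 2047 (1 day later).
From October 17, 2047 to December 25, 2047: 14 + 30 + 25 = 69 days (rest of October, November, December).
69 ÷ 7 = 9 full weeks with remainder 6, so 9 more Thursdays after the first → 10.

10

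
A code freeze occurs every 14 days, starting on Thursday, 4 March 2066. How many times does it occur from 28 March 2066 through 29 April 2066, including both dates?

Occurrences land 14·i days after 4 March 2066 for i = 0, 1, 2, …
28 March 2066 is 24 days after the start; 24 ÷ 14 = 1 remainder 10; since the remainder is 10, round up to i = 2. First occurrence in the window: #3 on 1 April 2066 (2×14 = 28 days in).
29 April 2066 is 56 days after the start; 56 ÷ 14 = 4 remainder 0. Last occurrence in the window: #5 on 29 April 2066.
Occurrences #3 through #5: 3 in total.

3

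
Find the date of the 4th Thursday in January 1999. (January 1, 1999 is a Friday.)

January 1999 begins on a Friday, so the first Thursday is January 7 (6 days later).
The 4th Thursday is 3 weeks later: 7 + 21 = 28.

1999-01-28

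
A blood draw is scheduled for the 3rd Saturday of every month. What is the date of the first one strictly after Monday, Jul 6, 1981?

Jul 18, 1981

Jul 1981 starts on a Wednesday; its first Saturday is the 4th, so the 3rd Saturday is the 18th — Jul 18, 1981.
Jul 18, 1981 is after Jul 6, 1981, so that is the next one.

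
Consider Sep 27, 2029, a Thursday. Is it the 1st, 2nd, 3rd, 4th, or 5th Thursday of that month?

4th

Day 27 falls in week ⌈27/7⌉ of the month.
Days 1–7 hold the 1st Thursday, 8–14 the 2nd, 15–21 the 3rd, 22–28 the 4th, 29–31 the 5th.
27 is in the range for the 4th.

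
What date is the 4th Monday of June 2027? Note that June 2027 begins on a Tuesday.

June 28, 2027

June 2027 begins on a Tuesday, so the first Monday is June 7 (6 days later).
The 4th Monday is 3 weeks later: 7 + 21 = 28.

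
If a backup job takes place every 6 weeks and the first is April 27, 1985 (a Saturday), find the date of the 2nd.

June 8, 1985

The 2nd occurrence is 1 interval after the first: 1 × 42 = 42 days after April 27, 1985.
April has 30 days — 3 days to the end of April leaves 39.
May has 31 days (8 left).
8 days into June → June 8, 1985.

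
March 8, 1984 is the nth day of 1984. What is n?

Days in months before March: 31 + 29 = 60.
Plus 8 days into March → day 68.

68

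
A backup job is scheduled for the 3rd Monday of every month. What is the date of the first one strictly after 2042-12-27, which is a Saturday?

2043-01-19

December 2042 starts on a Monday; its first Monday is the 1st, so the 3rd Monday is the 15th — 2042-12-15.
That is not after 2042-12-27, so look at January 2043.
January 2043 starts on a Thursday; its first Monday is the 5th, so the 3rd Monday is the 19th — 2043-01-19.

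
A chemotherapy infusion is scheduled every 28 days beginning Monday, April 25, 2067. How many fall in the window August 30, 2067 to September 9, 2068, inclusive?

13

Occurrences land 28·i days after April 25, 2067 for i = 0, 1, 2, …
August 30, 2067 is 127 days after the start; 127 ÷ 28 = 4 remainder 15; since the remainder is 15, round up to i = 5. First occurrence in the window: #6 on September 12, 2067 (5×28 = 140 days in).
September 9, 2068 is 503 days after the start; 503 ÷ 28 = 17 remainder 27. Last occurrence in the window: #18 on August 13, 2068.
Occurrences #6 through #18: 13 in total.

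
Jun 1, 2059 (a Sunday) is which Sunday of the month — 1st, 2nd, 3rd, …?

Day 1 falls in week ⌈1/7⌉ of the month.
Days 1–7 hold the 1st Sunday, 8–14 the 2nd, 15–21 the 3rd, 22–28 the 4th, 29–31 the 5th.
1 is in the range for the 1st.

1st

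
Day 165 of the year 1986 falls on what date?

1986-06-14

January has 31 days (165 − 31 = 134 remain).
February has 28 days (134 − 28 = 106 remain).
March has 31 days (106 − 31 = 75 remain).
April has 30 days (75 − 30 = 45 remain).
May has 31 days (45 − 31 = 14 remain).
14 into June → June 14.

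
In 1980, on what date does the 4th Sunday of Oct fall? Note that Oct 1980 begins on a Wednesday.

Oct 1980 begins on a Wednesday, so the first Sunday is Oct 5 (4 days later).
The 4th Sunday is 3 weeks later: 5 + 21 = 26.

Oct 26, 1980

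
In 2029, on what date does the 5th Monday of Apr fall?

The first Monday of Apr 2029 is Apr 2.
The 5th Monday is 4 weeks later: 2 + 28 = 30.

Apr 30, 2029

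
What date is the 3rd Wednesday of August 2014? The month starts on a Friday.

August 2014 begins on a Friday, so the first Wednesday is August 6 (5 days later).
The 3rd Wednesday is 2 weeks later: 6 + 14 = 20.

20 August 2014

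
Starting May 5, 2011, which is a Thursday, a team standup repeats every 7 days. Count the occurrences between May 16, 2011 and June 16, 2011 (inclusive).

5

Occurrences land 7·i days after May 5, 2011 for i = 0, 1, 2, …
May 16, 2011 is 11 days after the start; 11 ÷ 7 = 1 remainder 4; since the remainder is 4, round up to i = 2. First occurrence in the window: #3 on May 19, 2011 (2×7 = 14 days in).
June 16, 2011 is 42 days after the start; 42 ÷ 7 = 6 remainder 0. Last occurrence in the window: #7 on June 16, 2011.
Occurrences #3 through #7: 5 in total.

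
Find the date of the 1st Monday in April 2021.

5 April 2021

The first Monday of April 2021 is April 5.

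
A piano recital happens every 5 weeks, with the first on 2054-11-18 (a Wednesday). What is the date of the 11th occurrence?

2055-11-03

The 11th occurrence is 10 intervals after the first: 10 × 35 = 350 days after 2054-11-18.
November has 30 days — 12 days to the end of November leaves 338.
December has 31 days (307 left).
January has 31 days (276 left).
February has 28 days (248 left).
March has 31 days (217 left).
April has 30 days (187 left).
May has 31 days (156 left).
June has 30 days (126 left).
July has 31 days (95 left).
August has 31 days (64 left).
September has 30 days (34 left).
October has 31 days (3 left).
3 days into November → 2055-11-03.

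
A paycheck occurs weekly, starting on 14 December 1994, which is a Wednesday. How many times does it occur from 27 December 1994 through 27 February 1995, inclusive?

Occurrences land 7·i days after 14 December 1994 for i = 0, 1, 2, …
27 December 1994 is 13 days after the start; 13 ÷ 7 = 1 remainder 6; since the remainder is 6, round up to i = 2. First occurrence in the window: #3 on 28 December 1994 (2×7 = 14 days in).
27 February 1995 is 75 days after the start; 75 ÷ 7 = 10 remainder 5. Last occurrence in the window: #11 on 22 February 1995.
Occurrences #3 through #11: 9 in total.

9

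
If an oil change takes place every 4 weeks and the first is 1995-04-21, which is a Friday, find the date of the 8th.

The 8th occurrence is 7 intervals after the first: 7 × 28 = 196 days after 1995-04-21.
April has 30 days — 9 days to the end of April leaves 187.
May has 31 days (156 left).
June has 30 days (126 left).
July has 31 days (95 left).
August has 31 days (64 left).
September has 30 days (34 left).
October has 31 days (3 left).
3 days into November → 1995-11-03.

1995-11-03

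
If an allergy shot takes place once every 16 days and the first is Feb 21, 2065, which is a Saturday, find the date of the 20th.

The 20th occurrence is 19 intervals after the first: 19 × 16 = 304 days after Feb 21, 2065.
Feb has 28 days — 7 days to the end of Feb leaves 297.
Mar has 31 days (266 left).
Apr has 30 days (236 left).
May has 31 days (205 left).
Jun has 30 days (175 left).
Jul has 31 days (144 left).
Aug has 31 days (113 left).
Sep has 30 days (83 left).
Oct has 31 days (52 left).
Nov has 30 days (22 left).
22 days into Dec → Dec 22, 2065.

Dec 22, 2065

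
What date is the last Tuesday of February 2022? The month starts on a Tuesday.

2022-02-22

February 2022 begins on a Tuesday, so the first Tuesday is February 1.
February 2022 has 28 days. Adding weeks: 1, 8, 15, 22 — the last one ≤ 28 is the 22nd.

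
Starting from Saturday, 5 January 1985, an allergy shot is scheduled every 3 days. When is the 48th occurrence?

The 48th occurrence is 47 intervals after the first: 47 × 3 = 141 days after 5 January 1985.
January has 31 days — 26 days to the end of January leaves 115.
February has 28 days (87 left).
March has 31 days (56 left).
April has 30 days (26 left).
26 days into May → 26 May 1985.

26 May 1985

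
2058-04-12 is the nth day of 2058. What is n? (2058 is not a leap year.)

Days in months before April: 31 + 28 + 31 = 90.
Plus 12 days into April → day 102.

102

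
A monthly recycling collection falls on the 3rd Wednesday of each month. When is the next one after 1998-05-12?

May 1998 starts on a Friday; its first Wednesday is the 6th, so the 3rd Wednesday is the 20th — 1998-05-20.
1998-05-20 is after 1998-05-12, so that is the next one.

1998-05-20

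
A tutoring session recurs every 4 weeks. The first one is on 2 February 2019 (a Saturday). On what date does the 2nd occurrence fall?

2 March 2019

The 2nd occurrence is 1 interval after the first: 1 × 28 = 28 days after 2 February 2019.
February has 28 days — 26 days to the end of February leaves 2.
2 days into March → 2 March 2019.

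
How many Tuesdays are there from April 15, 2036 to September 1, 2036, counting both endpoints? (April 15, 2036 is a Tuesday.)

April 15, 2036 is a Tuesday; the first Tuesday on or after it is April 15, 2036.
From April 15, 2036 to September 1, 2036: 15 + 31 + 30 + 31 + 31 + 1 = 139 days (rest of April, May, June, July, August, September).
139 ÷ 7 = 19 full weeks with remainder 6, so 19 more Tuesdays after the first → 20.

20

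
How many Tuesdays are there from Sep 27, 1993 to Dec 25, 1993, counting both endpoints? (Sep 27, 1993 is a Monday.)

13

Sep 27, 1993 is a Monday; the first Tuesday on or after it is Sep 28, 1993 (1 day later).
From Sep 28, 1993 to Dec 25, 1993: 2 + 31 + 30 + 25 = 88 days (rest of Sep, Oct, Nov, Dec).
88 ÷ 7 = 12 full weeks with remainder 4, so 12 more Tuesdays after the first → 13.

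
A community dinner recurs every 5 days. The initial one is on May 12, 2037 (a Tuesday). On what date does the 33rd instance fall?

The 33rd occurrence is 32 intervals after the first: 32 × 5 = 160 days after May 12, 2037.
May has 31 days — 19 days to the end of May leaves 141.
June has 30 days (111 left).
July has 31 days (80 left).
August has 31 days (49 left).
September has 30 days (19 left).
19 days into October → October 19, 2037.

October 19, 2037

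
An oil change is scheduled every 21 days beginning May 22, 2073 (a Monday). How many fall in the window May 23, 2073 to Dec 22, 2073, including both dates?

Occurrences land 21·i days after May 22, 2073 for i = 0, 1, 2, …
May 23, 2073 is 1 day after the start; 1 ÷ 21 = 0 remainder 1; since the remainder is 1, round up to i = 1. First occurrence in the window: #2 on Jun 12, 2073 (1×21 = 21 days in).
Dec 22, 2073 is 214 days after the start; 214 ÷ 21 = 10 remainder 4. Last occurrence in the window: #11 on Dec 18, 2073.
Occurrences #2 through #11: 10 in total.

10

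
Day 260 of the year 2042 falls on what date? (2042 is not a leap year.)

September 17, 2042

January has 31 days (260 − 31 = 229 remain).
February has 28 days (229 − 28 = 201 remain).
March has 31 days (201 − 31 = 170 remain).
April has 30 days (170 − 30 = 140 remain).
May has 31 days (140 − 31 = 109 remain).
June has 30 days (109 − 30 = 79 remain).
July has 31 days (79 − 31 = 48 remain).
August has 31 days (48 − 31 = 17 remain).
17 into September → September 17.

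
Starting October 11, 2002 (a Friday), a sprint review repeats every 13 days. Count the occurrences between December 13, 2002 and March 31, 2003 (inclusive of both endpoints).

9

Occurrences land 13·i days after October 11, 2002 for i = 0, 1, 2, …
December 13, 2002 is 63 days after the start; 63 ÷ 13 = 4 remainder 11; since the remainder is 11, round up to i = 5. First occurrence in the window: #6 on December 15, 2002 (5×13 = 65 days in).
March 31, 2003 is 171 days after the start; 171 ÷ 13 = 13 remainder 2. Last occurrence in the window: #14 on March 29, 2003.
Occurrences #6 through #14: 9 in total.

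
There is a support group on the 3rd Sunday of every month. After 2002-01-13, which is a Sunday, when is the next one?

2002-01-20

January 2002 starts on a Tuesday; its first Sunday is the 6th, so the 3rd Sunday is the 20th — 2002-01-20.
2002-01-20 is after 2002-01-13, so that is the next one.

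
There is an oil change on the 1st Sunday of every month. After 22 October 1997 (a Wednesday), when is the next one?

October 1997 starts on a Wednesday, so its 1st Sunday is 5 October 1997 (4 days in).
That is not after 22 October 1997, so look at November 1997.
November 1997 starts on a Saturday, so its 1st Sunday is 2 November 1997 (1 day in).

2 November 1997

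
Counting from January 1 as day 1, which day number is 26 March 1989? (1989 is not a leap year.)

Days in months before March: 31 + 28 = 59.
Plus 26 days into March → day 85.

85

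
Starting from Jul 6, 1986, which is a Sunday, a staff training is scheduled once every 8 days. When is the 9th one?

The 9th occurrence is 8 intervals after the first: 8 × 8 = 64 days after Jul 6, 1986.
Jul has 31 days — 25 days to the end of Jul leaves 39.
Aug has 31 days (8 left).
8 days into Sep → Sep 8, 1986.

Sep 8, 1986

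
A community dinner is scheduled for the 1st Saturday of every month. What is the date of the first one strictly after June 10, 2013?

June 2013 starts on a Saturday, so its 1st Saturday is June 1, 2013.
That is not after June 10, 2013, so look at July 2013.
July 2013 starts on a Monday, so its 1st Saturday is July 6, 2013 (5 days in).

July 6, 2013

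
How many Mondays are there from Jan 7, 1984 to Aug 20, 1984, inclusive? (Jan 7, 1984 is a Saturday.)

Jan 7, 1984 is a Saturday; the first Monday on or after it is Jan 9, 1984 (2 days later).
From Jan 9, 1984 to Aug 20, 1984: 22 + 29 + 31 + 30 + 31 + 30 + 31 + 20 = 224 days (rest of Jan, Feb, Mar, Apr, May, Jun, Jul, Aug).
224 ÷ 7 = 32 full weeks with remainder 0, so 32 more Mondays after the first → 33.

33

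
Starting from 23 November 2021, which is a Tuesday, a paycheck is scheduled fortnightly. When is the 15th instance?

7 June 2022

The 15th occurrence is 14 intervals after the first: 14 × 14 = 196 days after 23 November 2021.
November has 30 days — 7 days to the end of November leaves 189.
December has 31 days (158 left).
January has 31 days (127 left).
February has 28 days (99 left).
March has 31 days (68 left).
April has 30 days (38 left).
May has 31 days (7 left).
7 days into June → 7 June 2022.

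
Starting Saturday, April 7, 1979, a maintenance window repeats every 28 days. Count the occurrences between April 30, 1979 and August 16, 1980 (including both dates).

Occurrences land 28·i days after April 7, 1979 for i = 0, 1, 2, …
April 30, 1979 is 23 days after the start; 23 ÷ 28 = 0 remainder 23; since the remainder is 23, round up to i = 1. First occurrence in the window: #2 on May 5, 1979 (1×28 = 28 days in).
August 16, 1980 is 497 days after the start; 497 ÷ 28 = 17 remainder 21. Last occurrence in the window: #18 on July 26, 1980.
Occurrences #2 through #18: 17 in total.

17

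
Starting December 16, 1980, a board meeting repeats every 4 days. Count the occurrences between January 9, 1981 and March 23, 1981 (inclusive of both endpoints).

19

Occurrences land 4·i days after December 16, 1980 for i = 0, 1, 2, …
January 9, 1981 is 24 days after the start; 24 ÷ 4 = 6 remainder 0. First occurrence in the window: #7 on January 9, 1981 (6×4 = 24 days in).
March 23, 1981 is 97 days after the start; 97 ÷ 4 = 24 remainder 1. Last occurrence in the window: #25 on March 22, 1981.
Occurrences #7 through #25: 19 in total.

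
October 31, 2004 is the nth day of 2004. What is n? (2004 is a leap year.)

305

Days in months before October: 31 + 29 + 31 + 30 + 31 + 30 + 31 + 31 + 30 = 274.
Plus 31 days into October → day 305.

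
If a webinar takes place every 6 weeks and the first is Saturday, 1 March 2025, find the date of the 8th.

The 8th occurrence is 7 intervals after the first: 7 × 42 = 294 days after 1 March 2025.
March has 31 days — 30 days to the end of March leaves 264.
April has 30 days (234 left).
May has 31 days (203 left).
June has 30 days (173 left).
July has 31 days (142 left).
August has 31 days (111 left).
September has 30 days (81 left).
October has 31 days (50 left).
November has 30 days (20 left).
20 days into December → 20 December 2025.

20 December 2025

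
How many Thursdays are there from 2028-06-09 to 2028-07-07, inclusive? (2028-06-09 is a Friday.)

2028-06-09 is a Friday; the first Thursday on or after it is 2028-06-15 (6 days later).
From 2028-06-15 to 2028-07-07: 15 + 7 = 22 days (rest of June, July).
22 ÷ 7 = 3 full weeks with remainder 1, so 3 more Thursdays after the first → 4.

4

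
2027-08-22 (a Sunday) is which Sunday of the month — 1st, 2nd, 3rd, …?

Day 22 falls in week ⌈22/7⌉ of the month.
Days 1–7 hold the 1st Sunday, 8–14 the 2nd, 15–21 the 3rd, 22–28 the 4th, 29–31 the 5th.
22 is in the range for the 4th.

4th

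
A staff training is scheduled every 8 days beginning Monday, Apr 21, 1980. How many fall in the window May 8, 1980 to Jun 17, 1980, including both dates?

5

Occurrences land 8·i days after Apr 21, 1980 for i = 0, 1, 2, …
May 8, 1980 is 17 days after the start; 17 ÷ 8 = 2 remainder 1; since the remainder is 1, round up to i = 3. First occurrence in the window: #4 on May 15, 1980 (3×8 = 24 days in).
Jun 17, 1980 is 57 days after the start; 57 ÷ 8 = 7 remainder 1. Last occurrence in the window: #8 on Jun 16, 1980.
Occurrences #4 through #8: 5 in total.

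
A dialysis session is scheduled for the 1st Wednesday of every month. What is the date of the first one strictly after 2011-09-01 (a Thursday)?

2011-09-07

September 2011 starts on a Thursday, so its 1st Wednesday is 2011-09-07 (6 days in).
2011-09-07 is after 2011-09-01, so that is the next one.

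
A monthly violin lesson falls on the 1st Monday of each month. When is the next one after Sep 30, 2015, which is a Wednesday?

Sep 2015 starts on a Tuesday, so its 1st Monday is Sep 7, 2015 (6 days in).
That is not after Sep 30, 2015, so look at Oct 2015.
Oct 2015 starts on a Thursday, so its 1st Monday is Oct 5, 2015 (4 days in).

Oct 5, 2015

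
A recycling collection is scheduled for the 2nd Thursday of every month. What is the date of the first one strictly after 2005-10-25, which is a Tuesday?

October 2005 starts on a Saturday; its first Thursday is the 6th, so the 2nd Thursday is the 13th — 2005-10-13.
That is not after 2005-10-25, so look at November 2005.
November 2005 starts on a Tuesday; its first Thursday is the 3rd, so the 2nd Thursday is the 10th — 2005-11-10.

2005-11-10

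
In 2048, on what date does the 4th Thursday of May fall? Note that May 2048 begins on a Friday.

2048-05-28

May 2048 begins on a Friday, so the first Thursday is May 7 (6 days later).
The 4th Thursday is 3 weeks later: 7 + 21 = 28.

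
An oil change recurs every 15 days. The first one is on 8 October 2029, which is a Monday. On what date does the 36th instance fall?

17 March 2031

The 36th occurrence is 35 intervals after the first: 35 × 15 = 525 days after 8 October 2029.
October has 31 days — 23 days to the end of October leaves 502.
From end of October to end of 2029 is 61 days (441 left).
2030 has 365 days (76 left).
January has 31 days (45 left).
February has 28 days (17 left).
17 days into March → 17 March 2031.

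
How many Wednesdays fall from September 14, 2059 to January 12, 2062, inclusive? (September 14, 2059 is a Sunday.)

122

September 14, 2059 is a Sunday; the first Wednesday on or after it is September 17, 2059 (3 days later).
From September 17, 2059 to January 12, 2062: 105 + 366 + 365 + 12 = 848 days (rest of 2059, 2060, 2061, to January 12, 2062 in 2062).
848 ÷ 7 = 121 full weeks with remainder 1, so 121 more Wednesdays after the first → 122.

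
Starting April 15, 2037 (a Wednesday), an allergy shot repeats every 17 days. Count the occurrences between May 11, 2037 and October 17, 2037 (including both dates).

Occurrences land 17·i days after April 15, 2037 for i = 0, 1, 2, …
May 11, 2037 is 26 days after the start; 26 ÷ 17 = 1 remainder 9; since the remainder is 9, round up to i = 2. First occurrence in the window: #3 on May 19, 2037 (2×17 = 34 days in).
October 17, 2037 is 185 days after the start; 185 ÷ 17 = 10 remainder 15. Last occurrence in the window: #11 on October 2, 2037.
Occurrences #3 through #11: 9 in total.

9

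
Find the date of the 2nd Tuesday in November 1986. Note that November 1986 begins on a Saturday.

1986-11-11

November 1986 begins on a Saturday, so the first Tuesday is November 4 (3 days later).
The 2nd Tuesday is 1 weeks later: 4 + 7 = 11.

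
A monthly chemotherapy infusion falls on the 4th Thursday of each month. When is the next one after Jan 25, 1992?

Jan 1992 starts on a Wednesday; its first Thursday is the 2nd, so the 4th Thursday is the 23rd — Jan 23, 1992.
That is not after Jan 25, 1992, so look at Feb 1992.
Feb 1992 starts on a Saturday; its first Thursday is the 6th, so the 4th Thursday is the 27th — Feb 27, 1992.

Feb 27, 1992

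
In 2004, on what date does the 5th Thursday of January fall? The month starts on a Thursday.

January 2004 begins on a Thursday, so the first Thursday is January 1.
The 5th Thursday is 4 weeks later: 1 + 28 = 29.

2004-01-29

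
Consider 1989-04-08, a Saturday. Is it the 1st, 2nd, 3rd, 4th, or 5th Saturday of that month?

Day 8 falls in week ⌈8/7⌉ of the month.
Days 1–7 hold the 1st Saturday, 8–14 the 2nd, 15–21 the 3rd, 22–28 the 4th, 29–31 the 5th.
8 is in the range for the 2nd.

2nd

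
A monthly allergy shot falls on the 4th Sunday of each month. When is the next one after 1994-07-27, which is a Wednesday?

July 1994 starts on a Friday; its first Sunday is the 3rd, so the 4th Sunday is the 24th — 1994-07-24.
That is not after 1994-07-27, so look at August 1994.
August 1994 starts on a Monday; its first Sunday is the 7th, so the 4th Sunday is the 28th — 1994-08-28.

1994-08-28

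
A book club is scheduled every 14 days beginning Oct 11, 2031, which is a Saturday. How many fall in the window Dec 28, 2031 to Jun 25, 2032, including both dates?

13

Occurrences land 14·i days after Oct 11, 2031 for i = 0, 1, 2, …
Dec 28, 2031 is 78 days after the start; 78 ÷ 14 = 5 remainder 8; since the remainder is 8, round up to i = 6. First occurrence in the window: #7 on Jan 3, 2032 (6×14 = 84 days in).
Jun 25, 2032 is 258 days after the start; 258 ÷ 14 = 18 remainder 6. Last occurrence in the window: #19 on Jun 19, 2032.
Occurrences #7 through #19: 13 in total.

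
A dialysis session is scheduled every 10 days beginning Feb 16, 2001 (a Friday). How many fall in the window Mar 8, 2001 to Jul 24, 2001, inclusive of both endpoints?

14

Occurrences land 10·i days after Feb 16, 2001 for i = 0, 1, 2, …
Mar 8, 2001 is 20 days after the start; 20 ÷ 10 = 2 remainder 0. First occurrence in the window: #3 on Mar 8, 2001 (2×10 = 20 days in).
Jul 24, 2001 is 158 days after the start; 158 ÷ 10 = 15 remainder 8. Last occurrence in the window: #16 on Jul 16, 2001.
Occurrences #3 through #16: 14 in total.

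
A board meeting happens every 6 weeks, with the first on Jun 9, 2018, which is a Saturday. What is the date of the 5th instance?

Nov 24, 2018

The 5th occurrence is 4 intervals after the first: 4 × 42 = 168 days after Jun 9, 2018.
Jun has 30 days — 21 days to the end of Jun leaves 147.
Jul has 31 days (116 left).
Aug has 31 days (85 left).
Sep has 30 days (55 left).
Oct has 31 days (24 left).
24 days into Nov → Nov 24, 2018.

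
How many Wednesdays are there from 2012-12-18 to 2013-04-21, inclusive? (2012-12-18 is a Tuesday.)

18

2012-12-18 is a Tuesday; the first Wednesday on or after it is 2012-12-19 (1 day later).
From 2012-12-19 to 2013-04-21: 12 + 31 + 28 + 31 + 21 = 123 days (rest of December, January, February, March, April).
123 ÷ 7 = 17 full weeks with remainder 4, so 17 more Wednesdays after the first → 18.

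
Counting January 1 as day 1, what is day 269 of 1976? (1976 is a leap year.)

January has 31 days (269 − 31 = 238 remain).
February has 29 days (238 − 29 = 209 remain).
March has 31 days (209 − 31 = 178 remain).
April has 30 days (178 − 30 = 148 remain).
May has 31 days (148 − 31 = 117 remain).
June has 30 days (117 − 30 = 87 remain).
July has 31 days (87 − 31 = 56 remain).
August has 31 days (56 − 31 = 25 remain).
25 into September → September 25.

September 25, 1976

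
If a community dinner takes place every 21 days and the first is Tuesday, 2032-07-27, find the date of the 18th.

The 18th occurrence is 17 intervals after the first: 17 × 21 = 357 days after 2032-07-27.
July has 31 days — 4 days to the end of July leaves 353.
August has 31 days (322 left).
September has 30 days (292 left).
October has 31 days (261 left).
November has 30 days (231 left).
December has 31 days (200 left).
January has 31 days (169 left).
February has 28 days (141 left).
March has 31 days (110 left).
April has 30 days (80 left).
May has 31 days (49 left).
June has 30 days (19 left).
19 days into July → 2033-07-19.

2033-07-19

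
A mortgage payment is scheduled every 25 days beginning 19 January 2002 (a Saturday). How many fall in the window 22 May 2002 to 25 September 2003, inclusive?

20

Occurrences land 25·i days after 19 January 2002 for i = 0, 1, 2, …
22 May 2002 is 123 days after the start; 123 ÷ 25 = 4 remainder 23; since the remainder is 23, round up to i = 5. First occurrence in the window: #6 on 24 May 2002 (5×25 = 125 days in).
25 September 2003 is 614 days after the start; 614 ÷ 25 = 24 remainder 14. Last occurrence in the window: #25 on 11 September 2003.
Occurrences #6 through #25: 20 in total.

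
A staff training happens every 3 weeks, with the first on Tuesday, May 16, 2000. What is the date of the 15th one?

The 15th occurrence is 14 intervals after the first: 14 × 21 = 294 days after May 16, 2000.
May has 31 days — 15 days to the end of May leaves 279.
Jun has 30 days (249 left).
Jul has 31 days (218 left).
Aug has 31 days (187 left).
Sep has 30 days (157 left).
Oct has 31 days (126 left).
Nov has 30 days (96 left).
Dec has 31 days (65 left).
Jan has 31 days (34 left).
Feb has 28 days (6 left).
6 days into Mar → Mar 6, 2001.

Mar 6, 2001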